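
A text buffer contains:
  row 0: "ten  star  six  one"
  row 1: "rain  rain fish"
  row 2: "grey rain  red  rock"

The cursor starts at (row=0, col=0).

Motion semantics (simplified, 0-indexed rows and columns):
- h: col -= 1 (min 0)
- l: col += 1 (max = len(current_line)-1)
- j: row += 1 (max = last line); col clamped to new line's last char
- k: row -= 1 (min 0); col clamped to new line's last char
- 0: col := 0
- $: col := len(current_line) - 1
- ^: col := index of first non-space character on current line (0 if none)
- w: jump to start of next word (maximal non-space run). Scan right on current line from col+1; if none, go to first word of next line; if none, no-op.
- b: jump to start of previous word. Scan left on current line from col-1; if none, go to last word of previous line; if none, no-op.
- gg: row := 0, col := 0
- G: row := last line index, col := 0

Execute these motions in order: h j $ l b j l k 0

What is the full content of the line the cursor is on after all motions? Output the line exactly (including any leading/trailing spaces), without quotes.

Answer: rain  rain fish

Derivation:
After 1 (h): row=0 col=0 char='t'
After 2 (j): row=1 col=0 char='r'
After 3 ($): row=1 col=14 char='h'
After 4 (l): row=1 col=14 char='h'
After 5 (b): row=1 col=11 char='f'
After 6 (j): row=2 col=11 char='r'
After 7 (l): row=2 col=12 char='e'
After 8 (k): row=1 col=12 char='i'
After 9 (0): row=1 col=0 char='r'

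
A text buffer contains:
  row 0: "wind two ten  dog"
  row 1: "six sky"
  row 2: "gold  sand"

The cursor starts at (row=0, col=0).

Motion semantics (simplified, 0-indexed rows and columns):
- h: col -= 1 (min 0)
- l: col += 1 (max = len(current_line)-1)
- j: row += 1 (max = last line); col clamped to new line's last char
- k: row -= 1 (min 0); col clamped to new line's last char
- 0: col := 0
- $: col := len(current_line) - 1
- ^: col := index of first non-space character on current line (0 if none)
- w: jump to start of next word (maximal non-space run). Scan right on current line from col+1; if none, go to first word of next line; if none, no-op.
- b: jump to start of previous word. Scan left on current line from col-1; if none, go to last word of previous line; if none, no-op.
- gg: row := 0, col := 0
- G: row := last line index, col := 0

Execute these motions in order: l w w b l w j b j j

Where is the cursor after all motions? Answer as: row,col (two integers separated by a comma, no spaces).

After 1 (l): row=0 col=1 char='i'
After 2 (w): row=0 col=5 char='t'
After 3 (w): row=0 col=9 char='t'
After 4 (b): row=0 col=5 char='t'
After 5 (l): row=0 col=6 char='w'
After 6 (w): row=0 col=9 char='t'
After 7 (j): row=1 col=6 char='y'
After 8 (b): row=1 col=4 char='s'
After 9 (j): row=2 col=4 char='_'
After 10 (j): row=2 col=4 char='_'

Answer: 2,4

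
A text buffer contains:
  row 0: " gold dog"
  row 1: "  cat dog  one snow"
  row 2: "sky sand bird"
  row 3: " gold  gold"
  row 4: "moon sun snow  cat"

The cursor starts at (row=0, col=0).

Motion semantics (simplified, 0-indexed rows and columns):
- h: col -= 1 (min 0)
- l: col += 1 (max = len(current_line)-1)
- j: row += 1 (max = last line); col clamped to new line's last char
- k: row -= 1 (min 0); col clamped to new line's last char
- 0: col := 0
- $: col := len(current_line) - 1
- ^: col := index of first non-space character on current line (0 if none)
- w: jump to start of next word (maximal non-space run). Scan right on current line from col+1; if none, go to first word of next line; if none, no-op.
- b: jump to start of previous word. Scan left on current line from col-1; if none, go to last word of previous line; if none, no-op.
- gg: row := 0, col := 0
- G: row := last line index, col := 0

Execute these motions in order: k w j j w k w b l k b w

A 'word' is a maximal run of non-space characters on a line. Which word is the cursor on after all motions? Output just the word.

After 1 (k): row=0 col=0 char='_'
After 2 (w): row=0 col=1 char='g'
After 3 (j): row=1 col=1 char='_'
After 4 (j): row=2 col=1 char='k'
After 5 (w): row=2 col=4 char='s'
After 6 (k): row=1 col=4 char='t'
After 7 (w): row=1 col=6 char='d'
After 8 (b): row=1 col=2 char='c'
After 9 (l): row=1 col=3 char='a'
After 10 (k): row=0 col=3 char='l'
After 11 (b): row=0 col=1 char='g'
After 12 (w): row=0 col=6 char='d'

Answer: dog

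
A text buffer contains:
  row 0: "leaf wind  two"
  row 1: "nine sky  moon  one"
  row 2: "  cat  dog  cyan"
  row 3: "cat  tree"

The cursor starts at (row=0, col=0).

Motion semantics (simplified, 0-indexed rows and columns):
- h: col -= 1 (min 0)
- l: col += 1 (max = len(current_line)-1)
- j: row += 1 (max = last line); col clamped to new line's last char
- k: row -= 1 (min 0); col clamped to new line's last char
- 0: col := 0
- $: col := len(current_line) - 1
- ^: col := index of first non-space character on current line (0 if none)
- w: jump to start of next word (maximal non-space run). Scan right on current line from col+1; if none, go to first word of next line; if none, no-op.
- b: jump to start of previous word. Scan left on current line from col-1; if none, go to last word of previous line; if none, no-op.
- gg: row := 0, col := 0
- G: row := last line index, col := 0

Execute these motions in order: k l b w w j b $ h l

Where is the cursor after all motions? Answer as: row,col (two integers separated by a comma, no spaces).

After 1 (k): row=0 col=0 char='l'
After 2 (l): row=0 col=1 char='e'
After 3 (b): row=0 col=0 char='l'
After 4 (w): row=0 col=5 char='w'
After 5 (w): row=0 col=11 char='t'
After 6 (j): row=1 col=11 char='o'
After 7 (b): row=1 col=10 char='m'
After 8 ($): row=1 col=18 char='e'
After 9 (h): row=1 col=17 char='n'
After 10 (l): row=1 col=18 char='e'

Answer: 1,18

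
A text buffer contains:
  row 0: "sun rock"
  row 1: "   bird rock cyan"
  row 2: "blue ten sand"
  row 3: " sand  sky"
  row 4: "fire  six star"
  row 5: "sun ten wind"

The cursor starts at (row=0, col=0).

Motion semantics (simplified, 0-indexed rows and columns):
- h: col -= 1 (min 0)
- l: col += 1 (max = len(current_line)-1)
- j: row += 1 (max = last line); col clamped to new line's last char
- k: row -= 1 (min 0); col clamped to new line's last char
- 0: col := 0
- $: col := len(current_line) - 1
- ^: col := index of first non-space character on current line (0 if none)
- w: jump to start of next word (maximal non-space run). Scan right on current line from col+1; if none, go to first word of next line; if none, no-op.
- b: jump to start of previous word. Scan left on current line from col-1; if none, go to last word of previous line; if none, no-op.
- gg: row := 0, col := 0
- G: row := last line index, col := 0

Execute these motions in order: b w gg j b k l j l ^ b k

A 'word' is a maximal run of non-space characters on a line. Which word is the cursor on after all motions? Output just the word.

After 1 (b): row=0 col=0 char='s'
After 2 (w): row=0 col=4 char='r'
After 3 (gg): row=0 col=0 char='s'
After 4 (j): row=1 col=0 char='_'
After 5 (b): row=0 col=4 char='r'
After 6 (k): row=0 col=4 char='r'
After 7 (l): row=0 col=5 char='o'
After 8 (j): row=1 col=5 char='r'
After 9 (l): row=1 col=6 char='d'
After 10 (^): row=1 col=3 char='b'
After 11 (b): row=0 col=4 char='r'
After 12 (k): row=0 col=4 char='r'

Answer: rock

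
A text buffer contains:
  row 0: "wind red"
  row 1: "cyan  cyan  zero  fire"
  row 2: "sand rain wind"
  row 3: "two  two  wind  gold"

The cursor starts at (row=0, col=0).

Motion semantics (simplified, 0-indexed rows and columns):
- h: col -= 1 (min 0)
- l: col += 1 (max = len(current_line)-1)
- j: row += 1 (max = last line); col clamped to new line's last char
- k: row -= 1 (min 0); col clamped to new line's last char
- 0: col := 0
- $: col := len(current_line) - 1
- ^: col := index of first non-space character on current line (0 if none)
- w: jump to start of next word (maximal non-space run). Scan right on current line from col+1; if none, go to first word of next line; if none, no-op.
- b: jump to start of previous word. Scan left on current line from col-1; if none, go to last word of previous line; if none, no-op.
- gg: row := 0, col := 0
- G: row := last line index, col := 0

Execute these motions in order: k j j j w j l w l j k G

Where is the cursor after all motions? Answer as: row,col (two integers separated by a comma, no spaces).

After 1 (k): row=0 col=0 char='w'
After 2 (j): row=1 col=0 char='c'
After 3 (j): row=2 col=0 char='s'
After 4 (j): row=3 col=0 char='t'
After 5 (w): row=3 col=5 char='t'
After 6 (j): row=3 col=5 char='t'
After 7 (l): row=3 col=6 char='w'
After 8 (w): row=3 col=10 char='w'
After 9 (l): row=3 col=11 char='i'
After 10 (j): row=3 col=11 char='i'
After 11 (k): row=2 col=11 char='i'
After 12 (G): row=3 col=0 char='t'

Answer: 3,0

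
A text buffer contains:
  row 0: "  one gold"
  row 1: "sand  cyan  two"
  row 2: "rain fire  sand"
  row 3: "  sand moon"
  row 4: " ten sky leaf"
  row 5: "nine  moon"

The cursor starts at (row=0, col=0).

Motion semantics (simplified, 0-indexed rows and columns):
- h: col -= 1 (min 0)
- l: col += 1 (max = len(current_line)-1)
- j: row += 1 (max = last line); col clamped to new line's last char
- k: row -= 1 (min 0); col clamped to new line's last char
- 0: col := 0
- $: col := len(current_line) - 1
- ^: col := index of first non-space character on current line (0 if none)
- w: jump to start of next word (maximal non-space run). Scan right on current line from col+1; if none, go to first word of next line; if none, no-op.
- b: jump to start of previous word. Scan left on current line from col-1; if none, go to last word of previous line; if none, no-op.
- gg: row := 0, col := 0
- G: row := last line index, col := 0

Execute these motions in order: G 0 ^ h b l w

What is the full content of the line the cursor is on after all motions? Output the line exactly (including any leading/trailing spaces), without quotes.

Answer: nine  moon

Derivation:
After 1 (G): row=5 col=0 char='n'
After 2 (0): row=5 col=0 char='n'
After 3 (^): row=5 col=0 char='n'
After 4 (h): row=5 col=0 char='n'
After 5 (b): row=4 col=9 char='l'
After 6 (l): row=4 col=10 char='e'
After 7 (w): row=5 col=0 char='n'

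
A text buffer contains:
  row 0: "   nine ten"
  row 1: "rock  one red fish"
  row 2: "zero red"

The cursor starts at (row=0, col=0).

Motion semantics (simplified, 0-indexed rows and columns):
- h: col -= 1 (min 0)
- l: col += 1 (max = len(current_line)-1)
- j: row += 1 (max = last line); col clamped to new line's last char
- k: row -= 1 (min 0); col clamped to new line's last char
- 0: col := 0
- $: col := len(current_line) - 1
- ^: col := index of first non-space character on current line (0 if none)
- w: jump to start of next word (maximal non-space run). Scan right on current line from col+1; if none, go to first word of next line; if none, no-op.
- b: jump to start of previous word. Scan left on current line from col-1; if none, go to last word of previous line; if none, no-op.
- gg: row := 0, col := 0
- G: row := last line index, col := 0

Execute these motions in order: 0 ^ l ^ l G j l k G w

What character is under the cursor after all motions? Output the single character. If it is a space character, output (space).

After 1 (0): row=0 col=0 char='_'
After 2 (^): row=0 col=3 char='n'
After 3 (l): row=0 col=4 char='i'
After 4 (^): row=0 col=3 char='n'
After 5 (l): row=0 col=4 char='i'
After 6 (G): row=2 col=0 char='z'
After 7 (j): row=2 col=0 char='z'
After 8 (l): row=2 col=1 char='e'
After 9 (k): row=1 col=1 char='o'
After 10 (G): row=2 col=0 char='z'
After 11 (w): row=2 col=5 char='r'

Answer: r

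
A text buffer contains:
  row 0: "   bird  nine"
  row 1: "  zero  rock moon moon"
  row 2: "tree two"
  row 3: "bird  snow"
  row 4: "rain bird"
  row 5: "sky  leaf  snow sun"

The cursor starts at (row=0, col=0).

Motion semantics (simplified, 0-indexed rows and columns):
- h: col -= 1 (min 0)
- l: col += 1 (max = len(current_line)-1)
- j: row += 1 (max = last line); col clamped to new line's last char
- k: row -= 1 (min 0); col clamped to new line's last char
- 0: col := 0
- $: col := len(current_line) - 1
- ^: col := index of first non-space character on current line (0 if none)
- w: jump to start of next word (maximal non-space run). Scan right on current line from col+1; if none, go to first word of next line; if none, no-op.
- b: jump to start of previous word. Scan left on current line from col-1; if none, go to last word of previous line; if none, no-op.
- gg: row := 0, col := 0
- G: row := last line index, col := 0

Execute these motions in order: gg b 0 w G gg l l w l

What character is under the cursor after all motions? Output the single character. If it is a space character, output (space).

After 1 (gg): row=0 col=0 char='_'
After 2 (b): row=0 col=0 char='_'
After 3 (0): row=0 col=0 char='_'
After 4 (w): row=0 col=3 char='b'
After 5 (G): row=5 col=0 char='s'
After 6 (gg): row=0 col=0 char='_'
After 7 (l): row=0 col=1 char='_'
After 8 (l): row=0 col=2 char='_'
After 9 (w): row=0 col=3 char='b'
After 10 (l): row=0 col=4 char='i'

Answer: i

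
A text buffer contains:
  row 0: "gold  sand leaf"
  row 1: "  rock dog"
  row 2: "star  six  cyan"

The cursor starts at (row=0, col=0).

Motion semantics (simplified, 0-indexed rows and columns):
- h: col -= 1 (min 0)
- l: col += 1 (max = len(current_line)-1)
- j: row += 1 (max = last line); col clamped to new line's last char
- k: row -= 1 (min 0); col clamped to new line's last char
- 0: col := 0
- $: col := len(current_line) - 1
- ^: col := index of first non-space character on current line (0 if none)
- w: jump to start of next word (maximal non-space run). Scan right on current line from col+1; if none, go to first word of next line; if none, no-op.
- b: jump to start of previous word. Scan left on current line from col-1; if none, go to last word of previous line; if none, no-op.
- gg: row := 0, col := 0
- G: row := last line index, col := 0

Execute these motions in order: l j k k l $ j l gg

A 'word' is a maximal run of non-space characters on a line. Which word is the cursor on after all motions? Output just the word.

Answer: gold

Derivation:
After 1 (l): row=0 col=1 char='o'
After 2 (j): row=1 col=1 char='_'
After 3 (k): row=0 col=1 char='o'
After 4 (k): row=0 col=1 char='o'
After 5 (l): row=0 col=2 char='l'
After 6 ($): row=0 col=14 char='f'
After 7 (j): row=1 col=9 char='g'
After 8 (l): row=1 col=9 char='g'
After 9 (gg): row=0 col=0 char='g'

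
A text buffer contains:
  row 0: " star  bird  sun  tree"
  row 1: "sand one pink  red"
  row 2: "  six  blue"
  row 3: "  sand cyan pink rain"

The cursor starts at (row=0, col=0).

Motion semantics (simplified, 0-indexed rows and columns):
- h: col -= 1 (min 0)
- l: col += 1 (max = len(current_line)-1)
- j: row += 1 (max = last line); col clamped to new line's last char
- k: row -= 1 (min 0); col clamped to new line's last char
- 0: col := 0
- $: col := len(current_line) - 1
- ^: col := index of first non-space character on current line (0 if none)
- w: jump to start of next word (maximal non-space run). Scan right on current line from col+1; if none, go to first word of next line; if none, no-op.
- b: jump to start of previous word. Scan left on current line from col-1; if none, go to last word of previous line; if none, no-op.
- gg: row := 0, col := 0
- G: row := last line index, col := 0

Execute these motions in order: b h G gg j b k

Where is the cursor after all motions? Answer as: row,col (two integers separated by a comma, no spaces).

Answer: 0,18

Derivation:
After 1 (b): row=0 col=0 char='_'
After 2 (h): row=0 col=0 char='_'
After 3 (G): row=3 col=0 char='_'
After 4 (gg): row=0 col=0 char='_'
After 5 (j): row=1 col=0 char='s'
After 6 (b): row=0 col=18 char='t'
After 7 (k): row=0 col=18 char='t'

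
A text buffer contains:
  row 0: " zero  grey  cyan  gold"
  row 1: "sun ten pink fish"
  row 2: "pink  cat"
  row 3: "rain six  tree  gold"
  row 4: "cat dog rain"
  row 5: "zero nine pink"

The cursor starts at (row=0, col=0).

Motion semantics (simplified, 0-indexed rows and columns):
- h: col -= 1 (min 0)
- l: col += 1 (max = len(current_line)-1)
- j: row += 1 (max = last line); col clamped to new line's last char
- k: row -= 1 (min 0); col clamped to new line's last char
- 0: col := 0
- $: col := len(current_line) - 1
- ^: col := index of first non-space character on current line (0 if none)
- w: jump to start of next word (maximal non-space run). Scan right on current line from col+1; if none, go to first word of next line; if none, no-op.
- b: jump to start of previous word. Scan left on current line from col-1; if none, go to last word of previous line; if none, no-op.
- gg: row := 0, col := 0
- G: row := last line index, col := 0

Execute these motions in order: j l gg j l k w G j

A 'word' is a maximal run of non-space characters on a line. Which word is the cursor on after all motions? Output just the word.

Answer: zero

Derivation:
After 1 (j): row=1 col=0 char='s'
After 2 (l): row=1 col=1 char='u'
After 3 (gg): row=0 col=0 char='_'
After 4 (j): row=1 col=0 char='s'
After 5 (l): row=1 col=1 char='u'
After 6 (k): row=0 col=1 char='z'
After 7 (w): row=0 col=7 char='g'
After 8 (G): row=5 col=0 char='z'
After 9 (j): row=5 col=0 char='z'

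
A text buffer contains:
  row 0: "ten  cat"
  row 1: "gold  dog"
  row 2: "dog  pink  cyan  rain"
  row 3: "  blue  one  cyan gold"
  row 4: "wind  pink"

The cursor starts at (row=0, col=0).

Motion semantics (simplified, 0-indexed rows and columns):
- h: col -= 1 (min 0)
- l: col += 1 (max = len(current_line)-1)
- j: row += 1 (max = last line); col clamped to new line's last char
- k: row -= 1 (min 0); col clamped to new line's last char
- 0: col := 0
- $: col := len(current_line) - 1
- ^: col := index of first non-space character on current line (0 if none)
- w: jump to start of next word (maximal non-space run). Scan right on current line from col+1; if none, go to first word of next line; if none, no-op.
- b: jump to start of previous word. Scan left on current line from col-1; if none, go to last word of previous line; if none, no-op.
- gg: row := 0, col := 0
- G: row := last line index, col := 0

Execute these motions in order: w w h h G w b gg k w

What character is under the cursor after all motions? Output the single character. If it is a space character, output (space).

Answer: c

Derivation:
After 1 (w): row=0 col=5 char='c'
After 2 (w): row=1 col=0 char='g'
After 3 (h): row=1 col=0 char='g'
After 4 (h): row=1 col=0 char='g'
After 5 (G): row=4 col=0 char='w'
After 6 (w): row=4 col=6 char='p'
After 7 (b): row=4 col=0 char='w'
After 8 (gg): row=0 col=0 char='t'
After 9 (k): row=0 col=0 char='t'
After 10 (w): row=0 col=5 char='c'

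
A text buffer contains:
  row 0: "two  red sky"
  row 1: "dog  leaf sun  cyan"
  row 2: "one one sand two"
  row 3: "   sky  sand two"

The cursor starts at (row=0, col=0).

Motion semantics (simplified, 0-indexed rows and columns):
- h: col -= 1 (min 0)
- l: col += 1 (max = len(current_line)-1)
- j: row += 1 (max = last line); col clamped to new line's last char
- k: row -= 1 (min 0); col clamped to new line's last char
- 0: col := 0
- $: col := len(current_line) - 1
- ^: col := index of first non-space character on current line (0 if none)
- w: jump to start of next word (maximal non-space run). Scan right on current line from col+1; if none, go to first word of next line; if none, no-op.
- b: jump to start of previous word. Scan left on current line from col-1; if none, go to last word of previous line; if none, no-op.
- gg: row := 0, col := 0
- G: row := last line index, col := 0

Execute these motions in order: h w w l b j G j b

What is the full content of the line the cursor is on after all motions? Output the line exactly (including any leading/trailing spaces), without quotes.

Answer: one one sand two

Derivation:
After 1 (h): row=0 col=0 char='t'
After 2 (w): row=0 col=5 char='r'
After 3 (w): row=0 col=9 char='s'
After 4 (l): row=0 col=10 char='k'
After 5 (b): row=0 col=9 char='s'
After 6 (j): row=1 col=9 char='_'
After 7 (G): row=3 col=0 char='_'
After 8 (j): row=3 col=0 char='_'
After 9 (b): row=2 col=13 char='t'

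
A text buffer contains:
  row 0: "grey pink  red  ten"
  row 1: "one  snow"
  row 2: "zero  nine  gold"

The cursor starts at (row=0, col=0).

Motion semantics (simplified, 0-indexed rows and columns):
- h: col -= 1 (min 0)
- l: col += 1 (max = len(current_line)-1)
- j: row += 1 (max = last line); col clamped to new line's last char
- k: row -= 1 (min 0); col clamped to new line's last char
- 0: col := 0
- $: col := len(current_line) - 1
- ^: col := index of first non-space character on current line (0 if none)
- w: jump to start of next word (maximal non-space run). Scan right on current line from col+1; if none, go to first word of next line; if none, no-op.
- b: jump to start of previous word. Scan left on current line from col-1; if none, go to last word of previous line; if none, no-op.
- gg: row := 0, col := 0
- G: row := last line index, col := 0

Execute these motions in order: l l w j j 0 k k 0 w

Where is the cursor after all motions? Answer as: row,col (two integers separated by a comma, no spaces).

After 1 (l): row=0 col=1 char='r'
After 2 (l): row=0 col=2 char='e'
After 3 (w): row=0 col=5 char='p'
After 4 (j): row=1 col=5 char='s'
After 5 (j): row=2 col=5 char='_'
After 6 (0): row=2 col=0 char='z'
After 7 (k): row=1 col=0 char='o'
After 8 (k): row=0 col=0 char='g'
After 9 (0): row=0 col=0 char='g'
After 10 (w): row=0 col=5 char='p'

Answer: 0,5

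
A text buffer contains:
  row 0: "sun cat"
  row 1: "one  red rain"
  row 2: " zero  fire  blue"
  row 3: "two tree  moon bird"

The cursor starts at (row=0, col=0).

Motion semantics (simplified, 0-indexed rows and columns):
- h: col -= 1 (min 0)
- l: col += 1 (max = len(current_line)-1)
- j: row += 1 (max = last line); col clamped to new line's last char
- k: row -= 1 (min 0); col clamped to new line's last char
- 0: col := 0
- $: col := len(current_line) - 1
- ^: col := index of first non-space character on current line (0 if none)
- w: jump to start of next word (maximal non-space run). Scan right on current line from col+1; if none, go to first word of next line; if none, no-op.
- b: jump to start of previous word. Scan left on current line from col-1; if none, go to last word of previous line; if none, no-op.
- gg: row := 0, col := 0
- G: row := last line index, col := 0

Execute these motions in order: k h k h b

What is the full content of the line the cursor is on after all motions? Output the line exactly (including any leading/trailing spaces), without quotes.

Answer: sun cat

Derivation:
After 1 (k): row=0 col=0 char='s'
After 2 (h): row=0 col=0 char='s'
After 3 (k): row=0 col=0 char='s'
After 4 (h): row=0 col=0 char='s'
After 5 (b): row=0 col=0 char='s'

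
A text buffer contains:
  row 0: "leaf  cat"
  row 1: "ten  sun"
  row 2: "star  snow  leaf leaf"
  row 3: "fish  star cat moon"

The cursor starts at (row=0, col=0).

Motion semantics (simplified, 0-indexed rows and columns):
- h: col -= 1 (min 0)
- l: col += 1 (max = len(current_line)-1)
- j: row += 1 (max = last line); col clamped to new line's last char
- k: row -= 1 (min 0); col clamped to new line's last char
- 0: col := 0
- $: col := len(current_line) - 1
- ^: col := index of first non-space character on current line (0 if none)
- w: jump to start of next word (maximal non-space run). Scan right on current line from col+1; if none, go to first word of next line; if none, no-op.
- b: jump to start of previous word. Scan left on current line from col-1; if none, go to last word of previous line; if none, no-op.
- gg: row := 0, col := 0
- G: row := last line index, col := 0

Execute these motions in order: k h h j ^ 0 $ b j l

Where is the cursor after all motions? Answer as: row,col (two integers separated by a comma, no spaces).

After 1 (k): row=0 col=0 char='l'
After 2 (h): row=0 col=0 char='l'
After 3 (h): row=0 col=0 char='l'
After 4 (j): row=1 col=0 char='t'
After 5 (^): row=1 col=0 char='t'
After 6 (0): row=1 col=0 char='t'
After 7 ($): row=1 col=7 char='n'
After 8 (b): row=1 col=5 char='s'
After 9 (j): row=2 col=5 char='_'
After 10 (l): row=2 col=6 char='s'

Answer: 2,6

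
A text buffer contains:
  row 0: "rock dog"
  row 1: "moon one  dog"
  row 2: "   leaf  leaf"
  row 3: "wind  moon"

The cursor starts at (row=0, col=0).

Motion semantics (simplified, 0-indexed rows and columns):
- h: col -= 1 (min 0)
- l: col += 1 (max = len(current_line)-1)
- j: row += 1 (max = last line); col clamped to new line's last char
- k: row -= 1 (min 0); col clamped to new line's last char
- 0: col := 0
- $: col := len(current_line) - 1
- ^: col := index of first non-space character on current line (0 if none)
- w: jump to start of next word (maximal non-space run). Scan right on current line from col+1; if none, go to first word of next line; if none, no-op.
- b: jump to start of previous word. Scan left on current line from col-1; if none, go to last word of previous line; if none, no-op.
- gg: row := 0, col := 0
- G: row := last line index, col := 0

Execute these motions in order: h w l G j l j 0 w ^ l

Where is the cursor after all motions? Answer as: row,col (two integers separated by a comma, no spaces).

After 1 (h): row=0 col=0 char='r'
After 2 (w): row=0 col=5 char='d'
After 3 (l): row=0 col=6 char='o'
After 4 (G): row=3 col=0 char='w'
After 5 (j): row=3 col=0 char='w'
After 6 (l): row=3 col=1 char='i'
After 7 (j): row=3 col=1 char='i'
After 8 (0): row=3 col=0 char='w'
After 9 (w): row=3 col=6 char='m'
After 10 (^): row=3 col=0 char='w'
After 11 (l): row=3 col=1 char='i'

Answer: 3,1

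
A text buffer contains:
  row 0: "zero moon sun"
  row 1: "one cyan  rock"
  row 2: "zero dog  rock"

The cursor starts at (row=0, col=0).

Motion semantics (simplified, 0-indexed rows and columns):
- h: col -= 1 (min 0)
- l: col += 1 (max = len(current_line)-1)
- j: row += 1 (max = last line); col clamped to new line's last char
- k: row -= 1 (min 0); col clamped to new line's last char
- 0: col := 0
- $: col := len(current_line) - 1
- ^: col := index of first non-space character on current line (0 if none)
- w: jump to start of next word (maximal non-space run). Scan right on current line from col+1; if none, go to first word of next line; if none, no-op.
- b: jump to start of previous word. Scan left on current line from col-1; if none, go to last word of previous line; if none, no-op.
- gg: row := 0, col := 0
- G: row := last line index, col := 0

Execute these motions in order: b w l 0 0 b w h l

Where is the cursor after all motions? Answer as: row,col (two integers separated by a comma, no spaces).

Answer: 0,5

Derivation:
After 1 (b): row=0 col=0 char='z'
After 2 (w): row=0 col=5 char='m'
After 3 (l): row=0 col=6 char='o'
After 4 (0): row=0 col=0 char='z'
After 5 (0): row=0 col=0 char='z'
After 6 (b): row=0 col=0 char='z'
After 7 (w): row=0 col=5 char='m'
After 8 (h): row=0 col=4 char='_'
After 9 (l): row=0 col=5 char='m'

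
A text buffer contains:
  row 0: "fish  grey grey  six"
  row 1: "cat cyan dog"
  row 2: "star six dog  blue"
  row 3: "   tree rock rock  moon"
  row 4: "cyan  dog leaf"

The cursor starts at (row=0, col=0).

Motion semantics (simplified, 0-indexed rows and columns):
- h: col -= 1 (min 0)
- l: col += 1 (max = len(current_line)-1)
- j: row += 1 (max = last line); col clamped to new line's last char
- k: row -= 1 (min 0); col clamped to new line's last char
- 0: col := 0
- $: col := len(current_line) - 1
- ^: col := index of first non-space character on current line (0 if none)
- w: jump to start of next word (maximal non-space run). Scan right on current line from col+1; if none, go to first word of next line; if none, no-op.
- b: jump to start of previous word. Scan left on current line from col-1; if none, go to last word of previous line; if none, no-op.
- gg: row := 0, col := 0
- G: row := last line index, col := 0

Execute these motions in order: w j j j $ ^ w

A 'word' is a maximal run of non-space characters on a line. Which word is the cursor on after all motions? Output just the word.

After 1 (w): row=0 col=6 char='g'
After 2 (j): row=1 col=6 char='a'
After 3 (j): row=2 col=6 char='i'
After 4 (j): row=3 col=6 char='e'
After 5 ($): row=3 col=22 char='n'
After 6 (^): row=3 col=3 char='t'
After 7 (w): row=3 col=8 char='r'

Answer: rock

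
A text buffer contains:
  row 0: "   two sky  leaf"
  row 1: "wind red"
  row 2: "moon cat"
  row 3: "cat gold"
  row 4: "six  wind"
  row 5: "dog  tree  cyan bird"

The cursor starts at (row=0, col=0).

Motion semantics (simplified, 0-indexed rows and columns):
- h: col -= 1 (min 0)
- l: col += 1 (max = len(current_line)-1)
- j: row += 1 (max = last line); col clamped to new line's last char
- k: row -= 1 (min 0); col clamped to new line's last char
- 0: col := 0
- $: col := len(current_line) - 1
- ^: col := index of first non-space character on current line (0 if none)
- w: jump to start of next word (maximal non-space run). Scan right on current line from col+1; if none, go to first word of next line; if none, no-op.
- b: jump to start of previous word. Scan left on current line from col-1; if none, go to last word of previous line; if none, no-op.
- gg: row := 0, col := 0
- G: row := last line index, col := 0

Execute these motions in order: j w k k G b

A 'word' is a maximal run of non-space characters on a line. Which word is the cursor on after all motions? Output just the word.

Answer: wind

Derivation:
After 1 (j): row=1 col=0 char='w'
After 2 (w): row=1 col=5 char='r'
After 3 (k): row=0 col=5 char='o'
After 4 (k): row=0 col=5 char='o'
After 5 (G): row=5 col=0 char='d'
After 6 (b): row=4 col=5 char='w'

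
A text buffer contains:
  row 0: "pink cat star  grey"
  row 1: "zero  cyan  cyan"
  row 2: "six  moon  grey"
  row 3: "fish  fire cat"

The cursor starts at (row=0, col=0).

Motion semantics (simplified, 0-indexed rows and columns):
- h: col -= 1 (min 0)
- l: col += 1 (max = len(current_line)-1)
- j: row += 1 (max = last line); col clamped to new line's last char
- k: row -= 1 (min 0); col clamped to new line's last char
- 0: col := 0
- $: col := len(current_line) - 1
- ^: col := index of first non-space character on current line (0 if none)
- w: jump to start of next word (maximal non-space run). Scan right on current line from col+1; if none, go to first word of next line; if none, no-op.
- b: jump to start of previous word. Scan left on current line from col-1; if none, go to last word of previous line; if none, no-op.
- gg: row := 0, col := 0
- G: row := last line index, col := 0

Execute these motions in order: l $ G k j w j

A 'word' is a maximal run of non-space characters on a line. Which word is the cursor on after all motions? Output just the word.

Answer: fire

Derivation:
After 1 (l): row=0 col=1 char='i'
After 2 ($): row=0 col=18 char='y'
After 3 (G): row=3 col=0 char='f'
After 4 (k): row=2 col=0 char='s'
After 5 (j): row=3 col=0 char='f'
After 6 (w): row=3 col=6 char='f'
After 7 (j): row=3 col=6 char='f'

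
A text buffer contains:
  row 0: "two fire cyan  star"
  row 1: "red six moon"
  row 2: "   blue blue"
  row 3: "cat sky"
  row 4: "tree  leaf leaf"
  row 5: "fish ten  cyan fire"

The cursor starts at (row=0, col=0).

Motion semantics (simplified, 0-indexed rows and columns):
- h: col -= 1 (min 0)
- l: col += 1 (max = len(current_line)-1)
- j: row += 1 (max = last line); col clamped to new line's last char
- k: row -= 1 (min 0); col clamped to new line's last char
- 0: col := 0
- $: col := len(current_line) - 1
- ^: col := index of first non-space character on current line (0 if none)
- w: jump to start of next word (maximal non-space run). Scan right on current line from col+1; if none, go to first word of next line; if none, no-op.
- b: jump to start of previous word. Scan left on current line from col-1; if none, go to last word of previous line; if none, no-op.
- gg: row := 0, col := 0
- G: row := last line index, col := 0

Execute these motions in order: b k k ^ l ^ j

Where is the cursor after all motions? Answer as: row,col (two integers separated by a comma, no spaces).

Answer: 1,0

Derivation:
After 1 (b): row=0 col=0 char='t'
After 2 (k): row=0 col=0 char='t'
After 3 (k): row=0 col=0 char='t'
After 4 (^): row=0 col=0 char='t'
After 5 (l): row=0 col=1 char='w'
After 6 (^): row=0 col=0 char='t'
After 7 (j): row=1 col=0 char='r'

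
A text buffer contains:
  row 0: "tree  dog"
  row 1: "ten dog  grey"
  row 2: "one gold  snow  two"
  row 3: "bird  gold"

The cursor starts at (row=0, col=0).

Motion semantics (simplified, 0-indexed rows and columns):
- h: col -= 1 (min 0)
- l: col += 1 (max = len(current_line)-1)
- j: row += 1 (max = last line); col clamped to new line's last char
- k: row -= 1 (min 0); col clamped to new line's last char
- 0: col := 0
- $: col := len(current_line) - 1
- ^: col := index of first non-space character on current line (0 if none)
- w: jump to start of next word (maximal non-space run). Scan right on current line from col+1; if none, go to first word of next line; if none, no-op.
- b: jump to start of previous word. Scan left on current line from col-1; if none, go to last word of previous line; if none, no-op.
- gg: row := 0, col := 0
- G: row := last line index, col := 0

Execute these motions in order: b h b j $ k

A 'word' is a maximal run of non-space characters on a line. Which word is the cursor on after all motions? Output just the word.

After 1 (b): row=0 col=0 char='t'
After 2 (h): row=0 col=0 char='t'
After 3 (b): row=0 col=0 char='t'
After 4 (j): row=1 col=0 char='t'
After 5 ($): row=1 col=12 char='y'
After 6 (k): row=0 col=8 char='g'

Answer: dog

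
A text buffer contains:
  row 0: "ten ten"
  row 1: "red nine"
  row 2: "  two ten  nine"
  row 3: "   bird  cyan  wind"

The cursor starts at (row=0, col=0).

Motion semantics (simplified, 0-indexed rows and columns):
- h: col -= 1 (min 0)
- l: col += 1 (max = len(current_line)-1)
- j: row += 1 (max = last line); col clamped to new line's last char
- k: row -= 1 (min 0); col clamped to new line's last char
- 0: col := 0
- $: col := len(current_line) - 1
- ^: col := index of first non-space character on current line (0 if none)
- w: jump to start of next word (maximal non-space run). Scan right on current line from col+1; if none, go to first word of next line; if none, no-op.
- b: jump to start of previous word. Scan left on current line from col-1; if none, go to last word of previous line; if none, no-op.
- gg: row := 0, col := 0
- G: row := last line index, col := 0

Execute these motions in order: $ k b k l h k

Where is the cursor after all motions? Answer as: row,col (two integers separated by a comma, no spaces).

After 1 ($): row=0 col=6 char='n'
After 2 (k): row=0 col=6 char='n'
After 3 (b): row=0 col=4 char='t'
After 4 (k): row=0 col=4 char='t'
After 5 (l): row=0 col=5 char='e'
After 6 (h): row=0 col=4 char='t'
After 7 (k): row=0 col=4 char='t'

Answer: 0,4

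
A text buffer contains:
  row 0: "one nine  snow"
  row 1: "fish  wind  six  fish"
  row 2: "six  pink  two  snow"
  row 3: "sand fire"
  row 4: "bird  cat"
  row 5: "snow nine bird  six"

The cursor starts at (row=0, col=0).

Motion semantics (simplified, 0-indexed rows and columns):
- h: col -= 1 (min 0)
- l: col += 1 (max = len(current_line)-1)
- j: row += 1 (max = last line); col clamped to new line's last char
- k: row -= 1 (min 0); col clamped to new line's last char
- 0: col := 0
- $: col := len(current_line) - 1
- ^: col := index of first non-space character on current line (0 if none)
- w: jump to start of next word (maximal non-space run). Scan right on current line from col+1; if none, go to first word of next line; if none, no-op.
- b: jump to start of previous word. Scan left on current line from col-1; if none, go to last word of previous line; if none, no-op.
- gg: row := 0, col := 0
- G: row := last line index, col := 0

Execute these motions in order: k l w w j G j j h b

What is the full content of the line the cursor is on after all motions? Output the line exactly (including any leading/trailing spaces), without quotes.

After 1 (k): row=0 col=0 char='o'
After 2 (l): row=0 col=1 char='n'
After 3 (w): row=0 col=4 char='n'
After 4 (w): row=0 col=10 char='s'
After 5 (j): row=1 col=10 char='_'
After 6 (G): row=5 col=0 char='s'
After 7 (j): row=5 col=0 char='s'
After 8 (j): row=5 col=0 char='s'
After 9 (h): row=5 col=0 char='s'
After 10 (b): row=4 col=6 char='c'

Answer: bird  cat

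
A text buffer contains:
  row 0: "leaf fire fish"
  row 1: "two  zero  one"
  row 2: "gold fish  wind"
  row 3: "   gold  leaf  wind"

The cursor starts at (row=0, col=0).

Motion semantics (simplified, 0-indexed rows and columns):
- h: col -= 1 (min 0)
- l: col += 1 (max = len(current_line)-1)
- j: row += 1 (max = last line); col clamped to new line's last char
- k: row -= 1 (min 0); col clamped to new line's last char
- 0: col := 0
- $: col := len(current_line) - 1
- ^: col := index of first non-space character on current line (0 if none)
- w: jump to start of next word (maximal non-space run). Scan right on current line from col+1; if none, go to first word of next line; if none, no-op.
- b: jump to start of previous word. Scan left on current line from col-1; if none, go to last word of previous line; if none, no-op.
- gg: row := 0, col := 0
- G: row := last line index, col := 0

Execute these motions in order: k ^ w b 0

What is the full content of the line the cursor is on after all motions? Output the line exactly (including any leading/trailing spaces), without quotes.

After 1 (k): row=0 col=0 char='l'
After 2 (^): row=0 col=0 char='l'
After 3 (w): row=0 col=5 char='f'
After 4 (b): row=0 col=0 char='l'
After 5 (0): row=0 col=0 char='l'

Answer: leaf fire fish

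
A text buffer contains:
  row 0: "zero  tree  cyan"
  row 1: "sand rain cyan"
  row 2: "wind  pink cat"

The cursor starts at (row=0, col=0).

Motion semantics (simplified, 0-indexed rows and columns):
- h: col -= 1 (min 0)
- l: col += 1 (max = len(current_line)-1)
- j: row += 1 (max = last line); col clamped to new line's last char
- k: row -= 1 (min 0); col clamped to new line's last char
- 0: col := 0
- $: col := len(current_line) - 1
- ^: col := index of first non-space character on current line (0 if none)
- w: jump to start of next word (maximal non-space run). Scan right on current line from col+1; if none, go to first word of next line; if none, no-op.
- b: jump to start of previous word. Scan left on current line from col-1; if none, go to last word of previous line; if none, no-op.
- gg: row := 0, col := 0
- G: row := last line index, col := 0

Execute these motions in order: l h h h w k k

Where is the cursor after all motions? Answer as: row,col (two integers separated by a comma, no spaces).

Answer: 0,6

Derivation:
After 1 (l): row=0 col=1 char='e'
After 2 (h): row=0 col=0 char='z'
After 3 (h): row=0 col=0 char='z'
After 4 (h): row=0 col=0 char='z'
After 5 (w): row=0 col=6 char='t'
After 6 (k): row=0 col=6 char='t'
After 7 (k): row=0 col=6 char='t'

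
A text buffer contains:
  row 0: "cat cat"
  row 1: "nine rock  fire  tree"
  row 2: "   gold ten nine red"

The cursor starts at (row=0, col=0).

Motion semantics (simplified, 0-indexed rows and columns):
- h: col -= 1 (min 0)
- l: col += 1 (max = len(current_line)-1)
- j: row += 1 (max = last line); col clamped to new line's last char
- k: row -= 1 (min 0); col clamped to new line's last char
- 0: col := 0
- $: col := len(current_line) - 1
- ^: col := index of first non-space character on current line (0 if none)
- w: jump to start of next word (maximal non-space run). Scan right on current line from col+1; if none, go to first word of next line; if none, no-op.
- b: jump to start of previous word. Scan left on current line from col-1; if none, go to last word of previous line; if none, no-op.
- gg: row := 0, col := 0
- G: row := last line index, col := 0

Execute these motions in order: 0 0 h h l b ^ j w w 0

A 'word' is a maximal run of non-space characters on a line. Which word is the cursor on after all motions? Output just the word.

Answer: nine

Derivation:
After 1 (0): row=0 col=0 char='c'
After 2 (0): row=0 col=0 char='c'
After 3 (h): row=0 col=0 char='c'
After 4 (h): row=0 col=0 char='c'
After 5 (l): row=0 col=1 char='a'
After 6 (b): row=0 col=0 char='c'
After 7 (^): row=0 col=0 char='c'
After 8 (j): row=1 col=0 char='n'
After 9 (w): row=1 col=5 char='r'
After 10 (w): row=1 col=11 char='f'
After 11 (0): row=1 col=0 char='n'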